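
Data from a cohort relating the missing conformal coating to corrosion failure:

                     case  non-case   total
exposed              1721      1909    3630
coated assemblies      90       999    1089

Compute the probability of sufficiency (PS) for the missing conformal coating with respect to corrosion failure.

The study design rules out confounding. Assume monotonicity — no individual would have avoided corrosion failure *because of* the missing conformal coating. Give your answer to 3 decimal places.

PS ≈ 0.427

p₁ = P(outcome | exposed) = 1721/3630 = 0.4741
p₀ = P(outcome | unexposed) = 90/1089 = 0.082645
Under exogeneity and monotonicity, PS = (p₁ − p₀) / (1 − p₀).
PS = (0.4741 − 0.082645) / (1 − 0.082645) = 0.39146 / 0.91736 ≈ 0.4267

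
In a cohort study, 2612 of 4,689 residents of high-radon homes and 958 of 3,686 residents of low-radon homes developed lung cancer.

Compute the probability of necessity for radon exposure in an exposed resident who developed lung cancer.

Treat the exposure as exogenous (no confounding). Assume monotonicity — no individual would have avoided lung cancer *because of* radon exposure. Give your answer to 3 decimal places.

PN ≈ 0.533

p₁ = P(outcome | exposed) = 2612/4689 = 0.55705
p₀ = P(outcome | unexposed) = 958/3686 = 0.2599
Under exogeneity and monotonicity, PN = (p₁ − p₀) / p₁.
PN = (0.55705 − 0.2599) / 0.55705 = 0.29715 / 0.55705 ≈ 0.5334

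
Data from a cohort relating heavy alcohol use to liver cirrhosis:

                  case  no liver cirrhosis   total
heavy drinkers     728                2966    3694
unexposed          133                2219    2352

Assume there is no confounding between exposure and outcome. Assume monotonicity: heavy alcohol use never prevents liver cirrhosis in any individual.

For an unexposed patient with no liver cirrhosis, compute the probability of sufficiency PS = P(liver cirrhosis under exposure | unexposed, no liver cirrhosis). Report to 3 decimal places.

p₁ = P(outcome | exposed) = 728/3694 = 0.19708
p₀ = P(outcome | unexposed) = 133/2352 = 0.056548
Under exogeneity and monotonicity, PS = (p₁ − p₀) / (1 − p₀).
PS = (0.19708 − 0.056548) / (1 − 0.056548) = 0.14053 / 0.94345 ≈ 0.1490

PS ≈ 0.149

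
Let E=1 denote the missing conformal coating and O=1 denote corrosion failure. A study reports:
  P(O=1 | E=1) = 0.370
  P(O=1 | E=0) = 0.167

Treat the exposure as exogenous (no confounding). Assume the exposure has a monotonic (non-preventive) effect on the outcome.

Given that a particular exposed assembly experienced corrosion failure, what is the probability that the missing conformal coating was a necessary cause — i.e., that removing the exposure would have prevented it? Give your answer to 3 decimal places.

Let p₁ = 0.37, p₀ = 0.167.
Under exogeneity and monotonicity, PN = (p₁ − p₀) / p₁.
PN = (0.37 − 0.167) / 0.37 = 0.203 / 0.37 ≈ 0.5486

PN ≈ 0.549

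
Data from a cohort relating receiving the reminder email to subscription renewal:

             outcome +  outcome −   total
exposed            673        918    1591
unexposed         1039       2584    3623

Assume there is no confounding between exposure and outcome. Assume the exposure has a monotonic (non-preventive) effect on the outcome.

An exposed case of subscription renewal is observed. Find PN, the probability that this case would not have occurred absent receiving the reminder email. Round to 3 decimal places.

p₁ = P(outcome | exposed) = 673/1591 = 0.423
p₀ = P(outcome | unexposed) = 1039/3623 = 0.28678
Under exogeneity and monotonicity, PN = (p₁ − p₀)/p₁.
PN = (0.423 − 0.28678) / 0.423 ≈ 0.3220

PN ≈ 0.322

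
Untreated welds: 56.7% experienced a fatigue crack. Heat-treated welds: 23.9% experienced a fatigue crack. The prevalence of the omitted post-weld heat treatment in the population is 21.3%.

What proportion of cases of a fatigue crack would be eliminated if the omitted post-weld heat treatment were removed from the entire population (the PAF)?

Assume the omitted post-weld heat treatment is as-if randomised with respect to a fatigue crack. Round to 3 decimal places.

PAF ≈ 0.226

p₁ = 0.567, p₀ = 0.239.
Overall risk P(Y=1) = π·p₁ + (1−π)·p₀ = 0.213×0.567 + 0.787×0.239 = 0.30886.
Under exogeneity, PAF = [P(Y=1) − p₀] / P(Y=1).
PAF = (0.30886 − 0.239) / 0.30886 ≈ 0.2262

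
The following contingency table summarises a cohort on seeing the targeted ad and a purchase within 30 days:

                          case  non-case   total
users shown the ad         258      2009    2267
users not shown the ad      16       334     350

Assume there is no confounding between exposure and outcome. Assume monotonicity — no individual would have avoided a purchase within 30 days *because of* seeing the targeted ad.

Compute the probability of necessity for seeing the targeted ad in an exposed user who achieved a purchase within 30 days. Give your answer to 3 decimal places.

PN ≈ 0.598

p₁ = P(outcome | exposed) = 258/2267 = 0.11381
p₀ = P(outcome | unexposed) = 16/350 = 0.045714
Under exogeneity and monotonicity, PN = (p₁ − p₀)/p₁.
PN = (0.11381 − 0.045714) / 0.11381 ≈ 0.5983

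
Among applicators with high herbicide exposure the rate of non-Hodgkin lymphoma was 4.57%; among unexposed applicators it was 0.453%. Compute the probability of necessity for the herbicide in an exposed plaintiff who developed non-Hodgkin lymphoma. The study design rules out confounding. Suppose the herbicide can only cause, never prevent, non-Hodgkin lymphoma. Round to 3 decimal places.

p₁ = 0.0457, p₀ = 0.00453.
Under exogeneity and monotonicity, PN = (p₁ − p₀) / p₁.
PN = (0.0457 − 0.00453) / 0.0457 = 0.04117 / 0.0457 ≈ 0.9009

PN ≈ 0.901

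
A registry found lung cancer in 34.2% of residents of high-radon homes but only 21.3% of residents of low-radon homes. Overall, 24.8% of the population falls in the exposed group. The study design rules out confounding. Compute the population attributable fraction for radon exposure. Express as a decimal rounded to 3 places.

PAF ≈ 0.131

p₁ = 0.342, p₀ = 0.213.
Overall risk P(Y=1) = π·p₁ + (1−π)·p₀ = 0.248×0.342 + 0.752×0.213 = 0.24499.
Under exogeneity, PAF = [P(Y=1) − p₀] / P(Y=1).
PAF = (0.24499 − 0.213) / 0.24499 ≈ 0.1306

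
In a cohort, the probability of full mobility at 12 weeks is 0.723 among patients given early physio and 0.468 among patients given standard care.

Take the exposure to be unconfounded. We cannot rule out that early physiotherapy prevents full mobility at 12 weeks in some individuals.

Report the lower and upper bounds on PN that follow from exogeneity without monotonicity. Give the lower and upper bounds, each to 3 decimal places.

Let p₁ = 0.723, p₀ = 0.468.
Under exogeneity alone the bounds on PN are max{0,(p₁−p₀)/p₁} ≤ PN ≤ min{1,(1−p₀)/p₁}.
  lower = (p₁ − p₀)/p₁ = 0.255 / 0.723 ≈ 0.3527
  upper = min{1, (1 − p₀)/p₁} = 0.532 / 0.723 ≈ 0.7358

0.353 ≤ PN ≤ 0.736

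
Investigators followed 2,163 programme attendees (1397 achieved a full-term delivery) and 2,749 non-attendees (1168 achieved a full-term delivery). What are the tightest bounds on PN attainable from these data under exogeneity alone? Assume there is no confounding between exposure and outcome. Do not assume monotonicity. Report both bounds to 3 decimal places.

0.342 ≤ PN ≤ 0.890

p₁ = P(outcome | exposed) = 1397/2163 = 0.64586
p₀ = P(outcome | unexposed) = 1168/2749 = 0.42488
Under exogeneity alone the bounds on PN are max{0,(p₁−p₀)/p₁} ≤ PN ≤ min{1,(1−p₀)/p₁}.
  lower = (p₁ − p₀)/p₁ = 0.22098 / 0.64586 ≈ 0.3421
  upper = min{1, (1 − p₀)/p₁} = 0.57512 / 0.64586 ≈ 0.8905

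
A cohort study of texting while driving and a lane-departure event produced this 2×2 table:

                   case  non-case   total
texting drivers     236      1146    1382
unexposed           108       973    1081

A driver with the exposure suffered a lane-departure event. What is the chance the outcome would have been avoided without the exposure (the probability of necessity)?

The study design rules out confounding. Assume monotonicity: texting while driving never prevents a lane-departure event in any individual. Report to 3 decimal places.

p₁ = P(outcome | exposed) = 236/1382 = 0.17077
p₀ = P(outcome | unexposed) = 108/1081 = 0.099907
Under exogeneity and monotonicity, PN = (p₁ − p₀)/p₁.
PN = (0.17077 − 0.099907) / 0.17077 ≈ 0.4149

PN ≈ 0.415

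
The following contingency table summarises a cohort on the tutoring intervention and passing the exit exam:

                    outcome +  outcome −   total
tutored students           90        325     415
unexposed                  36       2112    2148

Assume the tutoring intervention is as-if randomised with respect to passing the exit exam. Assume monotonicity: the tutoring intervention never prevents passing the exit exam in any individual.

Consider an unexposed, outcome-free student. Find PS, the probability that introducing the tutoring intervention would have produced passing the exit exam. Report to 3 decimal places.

PS ≈ 0.204

p₁ = P(outcome | exposed) = 90/415 = 0.21687
p₀ = P(outcome | unexposed) = 36/2148 = 0.01676
Under exogeneity and monotonicity, PS = (p₁ − p₀)/(1 − p₀).
PS = (0.21687 − 0.01676) / 0.98324 ≈ 0.2035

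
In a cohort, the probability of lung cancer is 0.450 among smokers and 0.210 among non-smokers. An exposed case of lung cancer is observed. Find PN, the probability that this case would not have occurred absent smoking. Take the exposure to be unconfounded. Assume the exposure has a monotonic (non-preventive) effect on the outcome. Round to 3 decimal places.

Let p₁ = 0.45, p₀ = 0.21.
Under exogeneity and monotonicity, PN = (p₁ − p₀) / p₁.
PN = (0.45 − 0.21) / 0.45 = 0.24 / 0.45 ≈ 0.5333

PN ≈ 0.533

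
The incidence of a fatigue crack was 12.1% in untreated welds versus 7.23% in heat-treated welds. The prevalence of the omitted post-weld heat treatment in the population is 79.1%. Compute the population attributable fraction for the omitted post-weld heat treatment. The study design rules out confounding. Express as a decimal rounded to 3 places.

p₁ = 0.121, p₀ = 0.0723.
Overall risk P(Y=1) = π·p₁ + (1−π)·p₀ = 0.791×0.121 + 0.209×0.0723 = 0.11082.
Under exogeneity, PAF = [P(Y=1) − p₀] / P(Y=1).
PAF = (0.11082 − 0.0723) / 0.11082 ≈ 0.3476

PAF ≈ 0.348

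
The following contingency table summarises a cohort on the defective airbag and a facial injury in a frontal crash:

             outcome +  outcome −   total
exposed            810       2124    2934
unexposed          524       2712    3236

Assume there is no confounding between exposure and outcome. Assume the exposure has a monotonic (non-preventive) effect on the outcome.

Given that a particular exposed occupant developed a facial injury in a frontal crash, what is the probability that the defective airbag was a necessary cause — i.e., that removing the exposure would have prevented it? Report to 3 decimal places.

PN ≈ 0.413

p₁ = P(outcome | exposed) = 810/2934 = 0.27607
p₀ = P(outcome | unexposed) = 524/3236 = 0.16193
Under exogeneity and monotonicity, PN = (p₁ − p₀) / p₁.
PN = (0.27607 − 0.16193) / 0.27607 = 0.11415 / 0.27607 ≈ 0.4135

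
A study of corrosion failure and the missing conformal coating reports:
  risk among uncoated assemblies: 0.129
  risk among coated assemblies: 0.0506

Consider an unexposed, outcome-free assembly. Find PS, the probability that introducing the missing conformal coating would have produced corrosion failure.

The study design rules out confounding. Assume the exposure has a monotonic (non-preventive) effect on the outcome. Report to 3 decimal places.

PS ≈ 0.083

Let p₁ = 0.129, p₀ = 0.0506.
Under exogeneity and monotonicity, PS = (p₁ − p₀) / (1 − p₀).
PS = (0.129 − 0.0506) / (1 − 0.0506) = 0.0784 / 0.9494 ≈ 0.0826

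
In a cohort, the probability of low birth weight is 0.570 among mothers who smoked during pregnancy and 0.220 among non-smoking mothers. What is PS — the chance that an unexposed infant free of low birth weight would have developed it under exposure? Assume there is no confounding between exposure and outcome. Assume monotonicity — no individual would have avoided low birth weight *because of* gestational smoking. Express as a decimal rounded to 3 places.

Let p₁ = 0.57, p₀ = 0.22.
Under exogeneity and monotonicity, PS = (p₁ − p₀) / (1 − p₀).
PS = (0.57 − 0.22) / (1 − 0.22) = 0.35 / 0.78 ≈ 0.4487

PS ≈ 0.449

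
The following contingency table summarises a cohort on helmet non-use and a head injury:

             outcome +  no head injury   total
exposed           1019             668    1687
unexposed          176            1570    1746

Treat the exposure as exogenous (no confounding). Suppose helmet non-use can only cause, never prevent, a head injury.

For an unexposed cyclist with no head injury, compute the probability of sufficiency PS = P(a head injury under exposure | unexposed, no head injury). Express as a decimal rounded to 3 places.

p₁ = P(outcome | exposed) = 1019/1687 = 0.60403
p₀ = P(outcome | unexposed) = 176/1746 = 0.1008
Under exogeneity and monotonicity, PS = (p₁ − p₀) / (1 − p₀).
PS = (0.60403 − 0.1008) / (1 − 0.1008) = 0.50323 / 0.8992 ≈ 0.5596

PS ≈ 0.560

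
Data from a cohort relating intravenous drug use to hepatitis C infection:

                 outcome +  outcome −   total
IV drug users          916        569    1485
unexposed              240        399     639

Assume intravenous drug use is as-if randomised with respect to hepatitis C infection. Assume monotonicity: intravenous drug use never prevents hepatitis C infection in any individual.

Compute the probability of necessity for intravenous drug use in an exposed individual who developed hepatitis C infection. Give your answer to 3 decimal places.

PN ≈ 0.391

p₁ = P(outcome | exposed) = 916/1485 = 0.61684
p₀ = P(outcome | unexposed) = 240/639 = 0.37559
Under exogeneity and monotonicity, PN = (p₁ − p₀)/p₁.
PN = (0.61684 − 0.37559) / 0.61684 ≈ 0.3911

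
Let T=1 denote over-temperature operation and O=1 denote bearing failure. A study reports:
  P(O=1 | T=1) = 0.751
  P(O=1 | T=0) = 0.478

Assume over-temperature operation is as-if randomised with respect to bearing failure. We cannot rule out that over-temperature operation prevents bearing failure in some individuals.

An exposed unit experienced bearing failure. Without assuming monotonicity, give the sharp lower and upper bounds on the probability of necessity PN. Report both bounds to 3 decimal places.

Let p₁ = 0.751, p₀ = 0.478.
Under exogeneity alone the bounds on PN are max{0,(p₁−p₀)/p₁} ≤ PN ≤ min{1,(1−p₀)/p₁}.
  lower = (p₁ − p₀)/p₁ = 0.273 / 0.751 ≈ 0.3635
  upper = min{1, (1 − p₀)/p₁} = 0.522 / 0.751 ≈ 0.6951

0.364 ≤ PN ≤ 0.695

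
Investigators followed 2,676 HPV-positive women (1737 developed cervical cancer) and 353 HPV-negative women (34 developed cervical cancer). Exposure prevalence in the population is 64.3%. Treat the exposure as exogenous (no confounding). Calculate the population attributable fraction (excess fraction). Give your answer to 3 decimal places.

PAF ≈ 0.787

p₁ = P(outcome | exposed) = 1737/2676 = 0.6491
p₀ = P(outcome | unexposed) = 34/353 = 0.096317
Overall risk P(Y=1) = π·p₁ + (1−π)·p₀ = 0.643×0.6491 + 0.357×0.096317 = 0.45176.
Under exogeneity, PAF = [P(Y=1) − p₀] / P(Y=1).
PAF = (0.45176 − 0.096317) / 0.45176 ≈ 0.7868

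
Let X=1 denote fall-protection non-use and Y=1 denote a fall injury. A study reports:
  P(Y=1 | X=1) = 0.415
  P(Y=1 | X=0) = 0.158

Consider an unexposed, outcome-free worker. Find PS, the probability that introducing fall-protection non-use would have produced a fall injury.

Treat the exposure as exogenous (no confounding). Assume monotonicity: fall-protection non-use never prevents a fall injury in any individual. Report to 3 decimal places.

PS ≈ 0.305

Let p₁ = 0.415, p₀ = 0.158.
Under exogeneity and monotonicity, PS = (p₁ − p₀) / (1 − p₀).
PS = (0.415 − 0.158) / (1 − 0.158) = 0.257 / 0.842 ≈ 0.3052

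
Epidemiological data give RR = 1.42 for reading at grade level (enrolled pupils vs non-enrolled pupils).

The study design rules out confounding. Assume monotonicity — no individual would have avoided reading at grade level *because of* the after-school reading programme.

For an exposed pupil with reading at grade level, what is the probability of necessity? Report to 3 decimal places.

Under exogeneity and monotonicity, PN = (RR − 1) / RR = 1 − 1/RR.
PN = (1.42 − 1) / 1.42 = 0.42 / 1.42 ≈ 0.2958

PN ≈ 0.296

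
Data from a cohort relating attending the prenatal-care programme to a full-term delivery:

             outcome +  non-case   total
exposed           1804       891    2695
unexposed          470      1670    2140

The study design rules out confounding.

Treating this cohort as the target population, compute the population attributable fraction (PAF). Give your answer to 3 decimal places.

p₁ = P(outcome | exposed) = 1804/2695 = 0.66939
p₀ = P(outcome | unexposed) = 470/2140 = 0.21963
Exposure prevalence π = 2695/4835 = 0.55739; overall risk P(Y=1) = 0.47032.
Under exogeneity, PAF = [P(Y=1) − p₀]/P(Y=1).
PAF = (0.47032 − 0.21963) / 0.47032 ≈ 0.5330

PAF ≈ 0.533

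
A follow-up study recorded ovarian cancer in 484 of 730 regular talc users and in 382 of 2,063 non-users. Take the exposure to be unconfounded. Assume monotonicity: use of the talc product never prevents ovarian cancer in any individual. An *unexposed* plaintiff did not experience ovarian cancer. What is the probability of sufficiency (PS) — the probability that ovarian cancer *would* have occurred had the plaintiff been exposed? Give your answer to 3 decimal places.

p₁ = P(outcome | exposed) = 484/730 = 0.66301
p₀ = P(outcome | unexposed) = 382/2063 = 0.18517
Under exogeneity and monotonicity, PS = (p₁ − p₀) / (1 − p₀).
PS = (0.66301 − 0.18517) / (1 − 0.18517) = 0.47785 / 0.81483 ≈ 0.5864

PS ≈ 0.586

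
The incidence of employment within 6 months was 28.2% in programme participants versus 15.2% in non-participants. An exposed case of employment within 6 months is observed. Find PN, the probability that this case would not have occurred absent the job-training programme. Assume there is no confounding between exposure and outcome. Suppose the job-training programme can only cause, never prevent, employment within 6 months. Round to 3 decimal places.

PN ≈ 0.461

p₁ = 0.282, p₀ = 0.152.
Under exogeneity and monotonicity, PN = (p₁ − p₀) / p₁.
PN = (0.282 − 0.152) / 0.282 = 0.13 / 0.282 ≈ 0.4610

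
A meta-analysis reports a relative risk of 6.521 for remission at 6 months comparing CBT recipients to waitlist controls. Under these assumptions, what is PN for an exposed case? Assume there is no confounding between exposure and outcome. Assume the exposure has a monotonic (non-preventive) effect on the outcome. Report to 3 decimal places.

PN ≈ 0.847

Under exogeneity and monotonicity, PN = (RR − 1) / RR = 1 − 1/RR.
PN = (6.521 − 1) / 6.521 = 5.521 / 6.521 ≈ 0.8466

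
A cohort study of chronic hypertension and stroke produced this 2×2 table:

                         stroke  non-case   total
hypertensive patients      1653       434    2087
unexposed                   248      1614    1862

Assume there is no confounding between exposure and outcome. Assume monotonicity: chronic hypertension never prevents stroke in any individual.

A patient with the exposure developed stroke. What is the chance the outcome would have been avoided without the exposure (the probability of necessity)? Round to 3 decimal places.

p₁ = P(outcome | exposed) = 1653/2087 = 0.79205
p₀ = P(outcome | unexposed) = 248/1862 = 0.13319
Under exogeneity and monotonicity, PN = (p₁ − p₀)/p₁.
PN = (0.79205 − 0.13319) / 0.79205 ≈ 0.8318

PN ≈ 0.832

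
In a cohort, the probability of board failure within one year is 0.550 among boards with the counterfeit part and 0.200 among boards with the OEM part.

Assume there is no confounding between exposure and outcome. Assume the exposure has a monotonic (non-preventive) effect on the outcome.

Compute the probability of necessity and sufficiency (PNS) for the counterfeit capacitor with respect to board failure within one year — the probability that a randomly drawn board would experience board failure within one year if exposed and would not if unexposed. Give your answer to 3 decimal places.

Let p₁ = 0.55, p₀ = 0.2.
Under exogeneity and monotonicity, PNS = p₁ − p₀.
PNS = 0.55 − 0.2 = 0.35

PNS ≈ 0.350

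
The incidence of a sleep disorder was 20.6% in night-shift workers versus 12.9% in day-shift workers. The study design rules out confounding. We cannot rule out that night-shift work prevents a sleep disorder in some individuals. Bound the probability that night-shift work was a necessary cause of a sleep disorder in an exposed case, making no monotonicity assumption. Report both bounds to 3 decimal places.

p₁ = 0.206, p₀ = 0.129.
Under exogeneity alone the bounds on PN are max{0,(p₁−p₀)/p₁} ≤ PN ≤ min{1,(1−p₀)/p₁}.
  lower = (p₁ − p₀)/p₁ = 0.077 / 0.206 ≈ 0.3738
  upper = min{1, (1 − p₀)/p₁} = 0.871 / 0.206 ≈ 4.2282 → capped at 1

0.374 ≤ PN ≤ 1.000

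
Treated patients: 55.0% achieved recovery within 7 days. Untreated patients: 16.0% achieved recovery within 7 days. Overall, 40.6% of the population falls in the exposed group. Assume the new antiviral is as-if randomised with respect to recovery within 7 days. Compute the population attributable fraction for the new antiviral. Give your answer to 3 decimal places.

p₁ = 0.55, p₀ = 0.16.
Overall risk P(Y=1) = π·p₁ + (1−π)·p₀ = 0.406×0.55 + 0.594×0.16 = 0.31834.
Under exogeneity, PAF = [P(Y=1) − p₀] / P(Y=1).
PAF = (0.31834 − 0.16) / 0.31834 ≈ 0.4974

PAF ≈ 0.497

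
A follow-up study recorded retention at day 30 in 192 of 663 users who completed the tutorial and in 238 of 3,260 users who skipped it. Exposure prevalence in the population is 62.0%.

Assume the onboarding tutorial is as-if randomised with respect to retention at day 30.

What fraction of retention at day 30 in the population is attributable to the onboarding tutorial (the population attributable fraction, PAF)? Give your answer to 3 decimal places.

PAF ≈ 0.648

p₁ = P(outcome | exposed) = 192/663 = 0.28959
p₀ = P(outcome | unexposed) = 238/3260 = 0.073006
Overall risk P(Y=1) = π·p₁ + (1−π)·p₀ = 0.62×0.28959 + 0.38×0.073006 = 0.20729.
Under exogeneity, PAF = [P(Y=1) − p₀] / P(Y=1).
PAF = (0.20729 − 0.073006) / 0.20729 ≈ 0.6478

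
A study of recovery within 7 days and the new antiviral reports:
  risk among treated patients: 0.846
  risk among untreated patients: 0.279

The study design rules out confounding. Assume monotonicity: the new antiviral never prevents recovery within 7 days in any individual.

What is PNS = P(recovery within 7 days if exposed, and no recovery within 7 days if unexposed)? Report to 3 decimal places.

PNS ≈ 0.567

Let p₁ = 0.846, p₀ = 0.279.
Under exogeneity and monotonicity, PNS = p₁ − p₀.
PNS = 0.846 − 0.279 = 0.567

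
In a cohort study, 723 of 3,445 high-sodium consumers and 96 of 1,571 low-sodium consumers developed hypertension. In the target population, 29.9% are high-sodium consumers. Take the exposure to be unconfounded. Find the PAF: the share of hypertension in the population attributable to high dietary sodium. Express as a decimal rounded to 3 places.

p₁ = P(outcome | exposed) = 723/3445 = 0.20987
p₀ = P(outcome | unexposed) = 96/1571 = 0.061108
Overall risk P(Y=1) = π·p₁ + (1−π)·p₀ = 0.299×0.20987 + 0.701×0.061108 = 0.10559.
Under exogeneity, PAF = [P(Y=1) − p₀] / P(Y=1).
PAF = (0.10559 − 0.061108) / 0.10559 ≈ 0.4213

PAF ≈ 0.421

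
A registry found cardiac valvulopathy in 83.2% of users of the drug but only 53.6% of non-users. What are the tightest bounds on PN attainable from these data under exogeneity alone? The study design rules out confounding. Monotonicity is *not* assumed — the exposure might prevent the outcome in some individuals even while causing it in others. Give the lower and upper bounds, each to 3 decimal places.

p₁ = 0.832, p₀ = 0.536.
Under exogeneity alone the bounds on PN are max{0,(p₁−p₀)/p₁} ≤ PN ≤ min{1,(1−p₀)/p₁}.
  lower = (p₁ − p₀)/p₁ = 0.296 / 0.832 ≈ 0.3558
  upper = min{1, (1 − p₀)/p₁} = 0.464 / 0.832 ≈ 0.5577

0.356 ≤ PN ≤ 0.558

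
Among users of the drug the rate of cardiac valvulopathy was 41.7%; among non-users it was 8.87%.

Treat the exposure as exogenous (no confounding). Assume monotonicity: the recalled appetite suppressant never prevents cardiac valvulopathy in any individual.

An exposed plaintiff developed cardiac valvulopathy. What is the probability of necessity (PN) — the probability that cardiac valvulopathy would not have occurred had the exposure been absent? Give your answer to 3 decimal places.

p₁ = 0.417, p₀ = 0.0887.
Under exogeneity and monotonicity, PN = (p₁ − p₀) / p₁.
PN = (0.417 − 0.0887) / 0.417 = 0.3283 / 0.417 ≈ 0.7873

PN ≈ 0.787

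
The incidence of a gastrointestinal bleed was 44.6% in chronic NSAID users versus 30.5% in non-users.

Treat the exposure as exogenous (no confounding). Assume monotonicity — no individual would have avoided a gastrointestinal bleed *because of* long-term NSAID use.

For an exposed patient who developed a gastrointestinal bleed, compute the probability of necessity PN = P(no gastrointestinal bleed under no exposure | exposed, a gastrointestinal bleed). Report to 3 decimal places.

p₁ = 0.446, p₀ = 0.305.
Under exogeneity and monotonicity, PN = (p₁ − p₀) / p₁.
PN = (0.446 − 0.305) / 0.446 = 0.141 / 0.446 ≈ 0.3161

PN ≈ 0.316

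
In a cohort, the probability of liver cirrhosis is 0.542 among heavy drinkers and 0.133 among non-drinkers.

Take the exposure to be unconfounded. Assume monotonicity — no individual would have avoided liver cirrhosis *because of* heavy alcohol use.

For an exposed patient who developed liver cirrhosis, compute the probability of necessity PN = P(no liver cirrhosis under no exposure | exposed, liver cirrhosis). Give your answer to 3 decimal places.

Let p₁ = 0.542, p₀ = 0.133.
Under exogeneity and monotonicity, PN = (p₁ − p₀) / p₁.
PN = (0.542 − 0.133) / 0.542 = 0.409 / 0.542 ≈ 0.7546

PN ≈ 0.755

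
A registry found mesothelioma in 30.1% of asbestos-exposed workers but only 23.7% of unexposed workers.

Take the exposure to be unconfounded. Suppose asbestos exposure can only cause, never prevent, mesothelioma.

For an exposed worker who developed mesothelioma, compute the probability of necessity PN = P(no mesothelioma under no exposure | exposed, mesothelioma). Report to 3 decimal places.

p₁ = 0.301, p₀ = 0.237.
Under exogeneity and monotonicity, PN = (p₁ − p₀) / p₁.
PN = (0.301 − 0.237) / 0.301 = 0.064 / 0.301 ≈ 0.2126

PN ≈ 0.213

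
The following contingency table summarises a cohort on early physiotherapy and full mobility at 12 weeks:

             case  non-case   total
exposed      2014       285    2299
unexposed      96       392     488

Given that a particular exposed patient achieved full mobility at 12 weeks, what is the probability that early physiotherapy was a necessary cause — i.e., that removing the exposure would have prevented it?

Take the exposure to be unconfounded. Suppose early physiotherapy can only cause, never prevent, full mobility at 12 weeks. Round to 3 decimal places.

PN ≈ 0.775

p₁ = P(outcome | exposed) = 2014/2299 = 0.87603
p₀ = P(outcome | unexposed) = 96/488 = 0.19672
Under exogeneity and monotonicity, PN = (p₁ − p₀) / p₁.
PN = (0.87603 − 0.19672) / 0.87603 = 0.67931 / 0.87603 ≈ 0.7754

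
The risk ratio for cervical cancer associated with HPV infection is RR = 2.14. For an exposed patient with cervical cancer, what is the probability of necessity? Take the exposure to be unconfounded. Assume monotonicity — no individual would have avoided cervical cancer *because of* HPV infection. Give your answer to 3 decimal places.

PN ≈ 0.533

Under exogeneity and monotonicity, PN = (RR − 1) / RR = 1 − 1/RR.
PN = (2.14 − 1) / 2.14 = 1.14 / 2.14 ≈ 0.5327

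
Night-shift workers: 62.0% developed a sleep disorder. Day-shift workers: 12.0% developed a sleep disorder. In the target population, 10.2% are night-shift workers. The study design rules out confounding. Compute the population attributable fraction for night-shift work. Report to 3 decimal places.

p₁ = 0.62, p₀ = 0.12.
Overall risk P(Y=1) = π·p₁ + (1−π)·p₀ = 0.102×0.62 + 0.898×0.12 = 0.171.
Under exogeneity, PAF = [P(Y=1) − p₀] / P(Y=1).
PAF = (0.171 − 0.12) / 0.171 ≈ 0.2982

PAF ≈ 0.298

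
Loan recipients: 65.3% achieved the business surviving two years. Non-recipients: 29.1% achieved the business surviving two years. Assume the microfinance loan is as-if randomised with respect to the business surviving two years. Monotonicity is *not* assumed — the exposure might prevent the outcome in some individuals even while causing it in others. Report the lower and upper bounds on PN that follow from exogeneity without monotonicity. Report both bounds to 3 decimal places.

0.554 ≤ PN ≤ 1.000

p₁ = 0.653, p₀ = 0.291.
Under exogeneity alone the bounds on PN are max{0,(p₁−p₀)/p₁} ≤ PN ≤ min{1,(1−p₀)/p₁}.
  lower = (p₁ − p₀)/p₁ = 0.362 / 0.653 ≈ 0.5544
  upper = min{1, (1 − p₀)/p₁} = 0.709 / 0.653 ≈ 1.0858 → capped at 1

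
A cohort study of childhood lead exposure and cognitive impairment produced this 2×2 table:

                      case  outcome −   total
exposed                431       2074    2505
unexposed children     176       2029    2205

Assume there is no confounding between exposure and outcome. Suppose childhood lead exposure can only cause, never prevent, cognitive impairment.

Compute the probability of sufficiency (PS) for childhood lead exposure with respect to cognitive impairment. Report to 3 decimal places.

p₁ = P(outcome | exposed) = 431/2505 = 0.17206
p₀ = P(outcome | unexposed) = 176/2205 = 0.079819
Under exogeneity and monotonicity, PS = (p₁ − p₀) / (1 − p₀).
PS = (0.17206 − 0.079819) / (1 − 0.079819) = 0.092237 / 0.92018 ≈ 0.1002

PS ≈ 0.100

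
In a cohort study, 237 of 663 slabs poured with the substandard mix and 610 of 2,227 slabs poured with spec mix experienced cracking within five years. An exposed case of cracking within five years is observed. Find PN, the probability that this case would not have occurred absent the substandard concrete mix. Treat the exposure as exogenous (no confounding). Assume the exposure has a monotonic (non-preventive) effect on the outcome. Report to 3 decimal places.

PN ≈ 0.234

p₁ = P(outcome | exposed) = 237/663 = 0.35747
p₀ = P(outcome | unexposed) = 610/2227 = 0.27391
Under exogeneity and monotonicity, PN = (p₁ − p₀) / p₁.
PN = (0.35747 − 0.27391) / 0.35747 = 0.083555 / 0.35747 ≈ 0.2337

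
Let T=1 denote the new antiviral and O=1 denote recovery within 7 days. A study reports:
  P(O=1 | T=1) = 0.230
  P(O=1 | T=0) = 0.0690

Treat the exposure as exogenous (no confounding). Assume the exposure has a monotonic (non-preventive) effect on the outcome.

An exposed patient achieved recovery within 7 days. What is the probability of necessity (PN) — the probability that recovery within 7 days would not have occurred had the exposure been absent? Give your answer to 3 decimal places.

Let p₁ = 0.23, p₀ = 0.069.
Under exogeneity and monotonicity, PN = (p₁ − p₀) / p₁.
PN = (0.23 − 0.069) / 0.23 = 0.161 / 0.23 ≈ 0.7000

PN ≈ 0.700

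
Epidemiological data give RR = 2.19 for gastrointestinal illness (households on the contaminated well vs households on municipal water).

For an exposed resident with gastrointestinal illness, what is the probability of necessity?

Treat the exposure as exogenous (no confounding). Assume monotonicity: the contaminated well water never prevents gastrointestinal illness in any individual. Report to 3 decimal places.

Under exogeneity and monotonicity, PN = (RR − 1) / RR = 1 − 1/RR.
PN = (2.19 − 1) / 2.19 = 1.19 / 2.19 ≈ 0.5434

PN ≈ 0.543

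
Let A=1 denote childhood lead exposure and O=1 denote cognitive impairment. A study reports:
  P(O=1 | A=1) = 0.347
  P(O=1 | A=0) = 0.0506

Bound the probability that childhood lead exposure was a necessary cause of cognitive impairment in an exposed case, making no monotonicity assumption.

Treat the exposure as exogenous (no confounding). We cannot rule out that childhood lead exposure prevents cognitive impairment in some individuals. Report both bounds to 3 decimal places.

Let p₁ = 0.347, p₀ = 0.0506.
Under exogeneity alone the bounds on PN are max{0,(p₁−p₀)/p₁} ≤ PN ≤ min{1,(1−p₀)/p₁}.
  lower = (p₁ − p₀)/p₁ = 0.2964 / 0.347 ≈ 0.8542
  upper = min{1, (1 − p₀)/p₁} = 0.9494 / 0.347 ≈ 2.7360 → capped at 1

0.854 ≤ PN ≤ 1.000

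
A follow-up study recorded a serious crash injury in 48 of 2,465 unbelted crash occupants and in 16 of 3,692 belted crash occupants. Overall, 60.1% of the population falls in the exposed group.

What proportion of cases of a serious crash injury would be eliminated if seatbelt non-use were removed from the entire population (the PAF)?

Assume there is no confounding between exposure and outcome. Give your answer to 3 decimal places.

PAF ≈ 0.677

p₁ = P(outcome | exposed) = 48/2465 = 0.019473
p₀ = P(outcome | unexposed) = 16/3692 = 0.0043337
Overall risk P(Y=1) = π·p₁ + (1−π)·p₀ = 0.601×0.019473 + 0.399×0.0043337 = 0.013432.
Under exogeneity, PAF = [P(Y=1) − p₀] / P(Y=1).
PAF = (0.013432 − 0.0043337) / 0.013432 ≈ 0.6774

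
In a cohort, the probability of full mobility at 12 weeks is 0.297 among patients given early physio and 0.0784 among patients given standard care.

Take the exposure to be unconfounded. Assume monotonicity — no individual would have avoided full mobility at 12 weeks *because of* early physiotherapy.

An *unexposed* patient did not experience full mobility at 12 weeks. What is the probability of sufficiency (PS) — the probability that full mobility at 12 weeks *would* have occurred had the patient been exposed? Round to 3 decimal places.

Let p₁ = 0.297, p₀ = 0.0784.
Under exogeneity and monotonicity, PS = (p₁ − p₀) / (1 − p₀).
PS = (0.297 − 0.0784) / (1 − 0.0784) = 0.2186 / 0.9216 ≈ 0.2372

PS ≈ 0.237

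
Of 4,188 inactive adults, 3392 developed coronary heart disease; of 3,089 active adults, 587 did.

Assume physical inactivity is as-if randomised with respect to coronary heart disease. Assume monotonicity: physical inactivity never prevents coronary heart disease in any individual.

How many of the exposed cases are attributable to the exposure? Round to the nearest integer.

p₁ = P(outcome | exposed) = 3392/4188 = 0.80993
p₀ = P(outcome | unexposed) = 587/3089 = 0.19003
PN = (p₁ − p₀)/p₁ = (0.80993 − 0.19003) / 0.80993 ≈ 0.76538.
Attributable cases ≈ PN × (exposed cases) = 0.76538 × 3392 ≈ 2596.16.

about 2596 cases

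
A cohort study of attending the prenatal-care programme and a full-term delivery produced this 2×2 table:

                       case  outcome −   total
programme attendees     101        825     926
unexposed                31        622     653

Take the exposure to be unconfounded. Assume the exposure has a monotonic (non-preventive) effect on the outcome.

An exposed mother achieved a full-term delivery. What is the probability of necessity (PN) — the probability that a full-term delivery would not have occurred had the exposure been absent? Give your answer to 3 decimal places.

p₁ = P(outcome | exposed) = 101/926 = 0.10907
p₀ = P(outcome | unexposed) = 31/653 = 0.047473
Under exogeneity and monotonicity, PN = (p₁ − p₀) / p₁.
PN = (0.10907 − 0.047473) / 0.10907 = 0.061598 / 0.10907 ≈ 0.5648

PN ≈ 0.565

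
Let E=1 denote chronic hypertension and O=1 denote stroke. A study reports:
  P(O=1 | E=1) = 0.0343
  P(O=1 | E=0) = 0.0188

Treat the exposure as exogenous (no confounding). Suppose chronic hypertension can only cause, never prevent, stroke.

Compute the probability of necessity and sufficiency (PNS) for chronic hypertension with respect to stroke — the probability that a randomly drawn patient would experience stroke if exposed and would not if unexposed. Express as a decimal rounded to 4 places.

PNS ≈ 0.0155

Let p₁ = 0.0343, p₀ = 0.0188.
Under exogeneity and monotonicity, PNS = p₁ − p₀.
PNS = 0.0343 − 0.0188 = 0.0155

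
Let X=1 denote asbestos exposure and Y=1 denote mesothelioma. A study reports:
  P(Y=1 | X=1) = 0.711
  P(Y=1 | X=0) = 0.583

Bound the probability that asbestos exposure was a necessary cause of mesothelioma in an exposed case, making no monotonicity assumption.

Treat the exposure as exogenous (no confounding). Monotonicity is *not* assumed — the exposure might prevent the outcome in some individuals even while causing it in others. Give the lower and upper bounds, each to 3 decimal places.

Let p₁ = 0.711, p₀ = 0.583.
Under exogeneity alone the bounds on PN are max{0,(p₁−p₀)/p₁} ≤ PN ≤ min{1,(1−p₀)/p₁}.
  lower = (p₁ − p₀)/p₁ = 0.128 / 0.711 ≈ 0.1800
  upper = min{1, (1 − p₀)/p₁} = 0.417 / 0.711 ≈ 0.5865

0.180 ≤ PN ≤ 0.586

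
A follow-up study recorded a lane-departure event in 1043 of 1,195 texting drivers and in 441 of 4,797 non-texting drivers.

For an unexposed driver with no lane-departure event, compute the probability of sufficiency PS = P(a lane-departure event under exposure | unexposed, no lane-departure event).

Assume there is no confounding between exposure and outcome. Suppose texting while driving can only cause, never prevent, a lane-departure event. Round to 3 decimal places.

p₁ = P(outcome | exposed) = 1043/1195 = 0.8728
p₀ = P(outcome | unexposed) = 441/4797 = 0.091932
Under exogeneity and monotonicity, PS = (p₁ − p₀) / (1 − p₀).
PS = (0.8728 − 0.091932) / (1 − 0.091932) = 0.78087 / 0.90807 ≈ 0.8599

PS ≈ 0.860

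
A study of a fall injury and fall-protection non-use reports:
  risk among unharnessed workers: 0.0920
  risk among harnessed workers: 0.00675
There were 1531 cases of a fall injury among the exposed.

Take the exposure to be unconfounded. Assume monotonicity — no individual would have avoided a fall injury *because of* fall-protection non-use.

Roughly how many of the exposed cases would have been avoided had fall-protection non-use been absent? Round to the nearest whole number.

about 1419 cases

Let p₁ = 0.092, p₀ = 0.00675.
PN = (p₁ − p₀)/p₁ = (0.092 − 0.00675) / 0.092 ≈ 0.92663.
Attributable cases ≈ PN × (exposed cases) = 0.92663 × 1531 ≈ 1418.67.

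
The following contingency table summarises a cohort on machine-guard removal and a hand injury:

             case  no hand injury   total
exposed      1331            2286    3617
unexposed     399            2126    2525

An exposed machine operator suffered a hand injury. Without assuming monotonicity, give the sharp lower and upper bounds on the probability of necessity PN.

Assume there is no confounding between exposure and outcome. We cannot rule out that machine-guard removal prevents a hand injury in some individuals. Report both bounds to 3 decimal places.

p₁ = P(outcome | exposed) = 1331/3617 = 0.36798
p₀ = P(outcome | unexposed) = 399/2525 = 0.15802
Under exogeneity alone the bounds on PN are max{0,(p₁−p₀)/p₁} ≤ PN ≤ min{1,(1−p₀)/p₁}.
  lower = (p₁ − p₀)/p₁ = 0.20996 / 0.36798 ≈ 0.5706
  upper = min{1, (1 − p₀)/p₁} = 0.84198 / 0.36798 ≈ 2.2881 → capped at 1

0.571 ≤ PN ≤ 1.000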